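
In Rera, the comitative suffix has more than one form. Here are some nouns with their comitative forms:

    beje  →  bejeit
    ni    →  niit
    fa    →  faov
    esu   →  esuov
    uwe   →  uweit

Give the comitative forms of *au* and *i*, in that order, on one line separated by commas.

auov, iit

The pattern is front/back vowel harmony: -it when the last vowel of the stem is a front vowel (*beje*, *ni*, *uwe*); -ov when the last vowel of the stem is a back vowel (*fa*, *esu*).
Since the last vowel of *au* is /u/ (a back vowel), it takes -ov, giving *auov*.
Since the last vowel of *i* is /i/ (a front vowel), it takes -it, giving *iit*.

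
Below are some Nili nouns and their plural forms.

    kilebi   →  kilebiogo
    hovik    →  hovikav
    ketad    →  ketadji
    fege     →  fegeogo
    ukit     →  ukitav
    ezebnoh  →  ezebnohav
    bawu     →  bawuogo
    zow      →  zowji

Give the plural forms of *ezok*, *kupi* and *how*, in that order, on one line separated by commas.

ezokav, kupiogo, howji

The suffix is conditioned by the final sound: -av when the stem ends in a voiceless consonant (*hovik*, *ukit*, *ezebnoh*); -ji when the stem ends in a voiced consonant (*ketad*, *zow*); -ogo when the stem ends in a vowel (*kilebi*, *fege*, *bawu*).
The final sound of *ezok* is /k/, which is a voiceless consonant, so the suffix is -av, giving *ezokav*.
*kupi*: final sound = /i/, a vowel → -ogo → *kupiogo*.
The final sound of *how* is /w/, which is a voiced consonant, so the suffix is -ji, giving *howji*.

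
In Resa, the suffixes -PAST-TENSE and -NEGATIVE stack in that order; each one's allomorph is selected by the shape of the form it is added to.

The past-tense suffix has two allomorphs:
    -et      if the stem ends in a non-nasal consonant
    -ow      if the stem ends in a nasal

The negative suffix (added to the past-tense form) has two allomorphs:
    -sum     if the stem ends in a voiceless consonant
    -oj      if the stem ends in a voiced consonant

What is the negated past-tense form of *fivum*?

fivumowoj

*fivum*: final consonant = /m/, a nasal → -ow → *fivumow*.
The final consonant of the past-tense form *fivumow* is /w/, which is voiced, so the negative suffix is -oj, giving *fivumowoj*.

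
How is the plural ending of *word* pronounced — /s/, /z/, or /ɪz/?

The stem *word* ends in a voiced non-sibilant sound.
The plural suffix surfaces as /ɪz/ after sibilants, /s/ after other voiceless consonants, and /z/ after other voiced sounds.
So the plural -s on *word* is pronounced /z/.

/z/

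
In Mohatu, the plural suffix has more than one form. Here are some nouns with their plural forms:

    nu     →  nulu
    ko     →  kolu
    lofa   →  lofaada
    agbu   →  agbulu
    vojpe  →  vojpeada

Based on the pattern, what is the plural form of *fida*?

The pattern is rounding harmony: -lu when the last vowel of the stem is a rounded vowel (*nu*, *ko*, *agbu*); -ada when the last vowel of the stem is an unrounded vowel (*lofa*, *vojpe*).
Since the last vowel of *fida* is /a/ (an unrounded vowel), it takes -ada, giving *fidaada*.

fidaada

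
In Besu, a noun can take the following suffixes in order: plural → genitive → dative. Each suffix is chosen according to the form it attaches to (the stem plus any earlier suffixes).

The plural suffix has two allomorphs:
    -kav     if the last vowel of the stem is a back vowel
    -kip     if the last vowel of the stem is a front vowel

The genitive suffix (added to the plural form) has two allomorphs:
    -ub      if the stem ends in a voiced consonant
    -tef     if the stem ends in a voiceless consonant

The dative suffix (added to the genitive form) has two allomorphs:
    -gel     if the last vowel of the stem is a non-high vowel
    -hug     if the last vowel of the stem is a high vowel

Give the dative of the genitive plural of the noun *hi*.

Since the last vowel of *hi* is /i/ (a front vowel), it takes -kip, giving *hikip*.
The final consonant of the plural form *hikip* is /p/, which is voiceless, so the genitive suffix is -tef, giving *hikiptef*.
Since the last vowel of the genitive form *hikiptef* is /e/ (a non-high vowel), it takes -gel, giving *hikiptefgel*.

hikiptefgel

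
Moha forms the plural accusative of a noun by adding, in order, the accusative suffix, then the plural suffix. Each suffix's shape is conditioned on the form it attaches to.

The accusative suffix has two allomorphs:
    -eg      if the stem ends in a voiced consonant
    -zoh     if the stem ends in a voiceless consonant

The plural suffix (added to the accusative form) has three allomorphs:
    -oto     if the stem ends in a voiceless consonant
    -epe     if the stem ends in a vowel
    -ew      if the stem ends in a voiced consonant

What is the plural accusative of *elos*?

*elos*: final consonant = /s/, voiceless → -zoh → *eloszoh*.
The final sound of the accusative form *eloszoh* is /h/, which is a voiceless consonant, so the plural suffix is -oto, giving *eloszohoto*.

eloszohoto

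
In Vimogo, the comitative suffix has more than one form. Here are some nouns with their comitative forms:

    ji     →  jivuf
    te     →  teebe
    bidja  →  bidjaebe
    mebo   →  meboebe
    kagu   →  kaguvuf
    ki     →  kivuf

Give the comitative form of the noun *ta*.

taebe

The alternation tracks the last vowel of the stem — -vuf when the last vowel of the stem is a high vowel (*ji*, *kagu*, *ki*); -ebe when the last vowel of the stem is a non-high vowel (*te*, *bidja*, *mebo*).
*ta*: last vowel = /a/, a non-high vowel → -ebe → *taebe*.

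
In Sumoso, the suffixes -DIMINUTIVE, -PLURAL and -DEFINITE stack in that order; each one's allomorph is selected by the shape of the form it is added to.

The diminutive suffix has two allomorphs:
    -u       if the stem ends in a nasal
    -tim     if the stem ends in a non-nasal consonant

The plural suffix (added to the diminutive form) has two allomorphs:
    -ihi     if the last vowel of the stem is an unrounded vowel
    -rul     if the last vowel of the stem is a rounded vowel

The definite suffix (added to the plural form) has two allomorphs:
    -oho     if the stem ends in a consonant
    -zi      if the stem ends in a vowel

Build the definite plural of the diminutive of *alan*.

The final consonant of *alan* is /n/, which is a nasal, so the diminutive suffix is -u, giving *alanu*.
The diminutive form *alanu* — last vowel /u/ (a rounded vowel) → -rul → *alanurul*.
The plural form *alanurul*: final sound = /l/, a consonant → -oho → *alanuruloho*.

alanuruloho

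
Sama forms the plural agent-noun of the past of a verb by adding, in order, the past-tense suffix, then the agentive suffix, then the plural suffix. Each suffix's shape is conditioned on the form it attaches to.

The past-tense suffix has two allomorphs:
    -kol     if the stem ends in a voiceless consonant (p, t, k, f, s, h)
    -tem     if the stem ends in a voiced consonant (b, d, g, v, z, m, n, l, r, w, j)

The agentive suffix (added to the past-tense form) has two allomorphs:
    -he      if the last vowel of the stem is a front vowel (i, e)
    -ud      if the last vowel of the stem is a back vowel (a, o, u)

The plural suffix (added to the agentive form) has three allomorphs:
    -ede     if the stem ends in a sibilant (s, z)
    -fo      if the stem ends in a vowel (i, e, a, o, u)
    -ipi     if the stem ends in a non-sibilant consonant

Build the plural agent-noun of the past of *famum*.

The final consonant of *famum* is /m/, which is voiced, so the past-tense suffix is -tem, giving *famumtem*.
The last vowel of the past-tense form *famumtem* is /e/, which is a front vowel, so the agentive suffix is -he, giving *famumtemhe*.
The agentive form *famumtemhe* — final sound /e/ (a vowel) → -fo → *famumtemhefo*.

famumtemhefo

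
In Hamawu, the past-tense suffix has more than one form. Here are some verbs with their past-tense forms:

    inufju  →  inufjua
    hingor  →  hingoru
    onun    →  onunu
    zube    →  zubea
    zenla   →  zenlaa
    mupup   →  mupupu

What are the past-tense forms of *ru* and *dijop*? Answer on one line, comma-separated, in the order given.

rua, dijopu

The alternation tracks the final sound of the stem — -u when the stem ends in a consonant (*hingor*, *onun*, *mupup*); -a when the stem ends in a vowel (*inufju*, *zube*, *zenla*).
Since the final sound of *ru* is /u/ (a vowel), it takes -a, giving *rua*.
*dijop* — final sound /p/ (a consonant) → -u → *dijopu*.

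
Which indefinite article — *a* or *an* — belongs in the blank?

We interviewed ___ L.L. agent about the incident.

an

The indefinite article is chosen by the initial *sound* of the following word, not its spelling.
The initialism *L.L.* is read letter by letter; the first letter, L, is pronounced /ɛl/, which begins with a vowel sound.
So the article is *an*: We interviewed an L.L. agent about the incident.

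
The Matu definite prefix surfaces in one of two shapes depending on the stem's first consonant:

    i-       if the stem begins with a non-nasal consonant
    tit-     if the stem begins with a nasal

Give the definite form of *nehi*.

titnehi

Since the first consonant of *nehi* is /n/ (a nasal), it takes tit-, giving *titnehi*.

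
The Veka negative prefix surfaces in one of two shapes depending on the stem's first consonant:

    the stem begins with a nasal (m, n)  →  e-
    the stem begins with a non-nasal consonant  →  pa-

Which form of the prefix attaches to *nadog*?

e-

Since the first consonant of *nadog* is /n/ (a nasal), it takes e-.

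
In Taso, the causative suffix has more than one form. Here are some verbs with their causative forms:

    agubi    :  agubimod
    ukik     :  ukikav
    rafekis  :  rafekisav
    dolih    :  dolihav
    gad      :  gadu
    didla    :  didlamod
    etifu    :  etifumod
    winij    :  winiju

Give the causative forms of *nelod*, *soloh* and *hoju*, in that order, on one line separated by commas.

The suffix is conditioned by the final sound: -av when the stem ends in a voiceless consonant (*ukik*, *rafekis*, *dolih*); -u when the stem ends in a voiced consonant (*gad*, *winij*); -mod when the stem ends in a vowel (*agubi*, *didla*, *etifu*).
*nelod*: final sound = /d/, a voiced consonant → -u → *nelodu*.
The final sound of *soloh* is /h/, which is a voiceless consonant, so the suffix is -av, giving *solohav*.
*hoju* — final sound /u/ (a vowel) → -mod → *hojumod*.

nelodu, solohav, hojumod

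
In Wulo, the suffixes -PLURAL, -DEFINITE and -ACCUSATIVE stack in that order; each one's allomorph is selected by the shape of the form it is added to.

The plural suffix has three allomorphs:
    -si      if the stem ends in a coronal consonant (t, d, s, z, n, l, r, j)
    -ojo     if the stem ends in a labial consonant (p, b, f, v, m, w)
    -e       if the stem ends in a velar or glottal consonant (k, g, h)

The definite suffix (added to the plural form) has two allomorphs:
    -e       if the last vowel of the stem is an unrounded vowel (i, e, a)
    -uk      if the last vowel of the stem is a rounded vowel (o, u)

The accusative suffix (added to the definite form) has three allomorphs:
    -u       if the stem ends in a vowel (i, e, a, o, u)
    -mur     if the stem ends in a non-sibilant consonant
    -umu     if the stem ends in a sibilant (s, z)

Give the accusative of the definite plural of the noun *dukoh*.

dukoheeu

The final consonant of *dukoh* is /h/, which is velar/glottal, so the plural suffix is -e, giving *dukohe*.
The plural form *dukohe* — last vowel /e/ (an unrounded vowel) → -e → *dukohee*.
The definite form *dukohee* — final sound /e/ (a vowel) → -u → *dukoheeu*.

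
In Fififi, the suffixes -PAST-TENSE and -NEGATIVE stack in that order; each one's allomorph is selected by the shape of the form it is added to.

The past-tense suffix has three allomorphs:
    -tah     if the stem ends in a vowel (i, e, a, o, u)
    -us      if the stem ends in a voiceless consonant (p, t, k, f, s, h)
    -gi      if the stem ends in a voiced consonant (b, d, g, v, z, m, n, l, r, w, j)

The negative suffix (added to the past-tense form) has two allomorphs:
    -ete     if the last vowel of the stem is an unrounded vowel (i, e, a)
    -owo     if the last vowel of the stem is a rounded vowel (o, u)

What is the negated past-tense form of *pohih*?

The final sound of *pohih* is /h/, which is a voiceless consonant, so the past-tense suffix is -us, giving *pohihus*.
The last vowel of the past-tense form *pohihus* is /u/, which is a rounded vowel, so the negative suffix is -owo, giving *pohihusowo*.

pohihusowo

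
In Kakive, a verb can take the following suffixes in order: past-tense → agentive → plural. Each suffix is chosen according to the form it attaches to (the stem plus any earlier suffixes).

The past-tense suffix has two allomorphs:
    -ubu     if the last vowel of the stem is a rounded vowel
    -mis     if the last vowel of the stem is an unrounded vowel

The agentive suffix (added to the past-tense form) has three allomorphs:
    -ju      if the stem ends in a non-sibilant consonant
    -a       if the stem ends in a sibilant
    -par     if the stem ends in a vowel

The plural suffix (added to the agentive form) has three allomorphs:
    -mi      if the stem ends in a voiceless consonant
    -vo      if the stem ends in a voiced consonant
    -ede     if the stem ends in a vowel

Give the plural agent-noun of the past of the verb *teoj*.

teojubuparvo

*teoj* — last vowel /o/ (a rounded vowel) → -ubu → *teojubu*.
The past-tense form *teojubu*: final sound = /u/, a vowel → -par → *teojubupar*.
Since the final sound of the agentive form *teojubupar* is /r/ (a voiced consonant), it takes -vo, giving *teojubuparvo*.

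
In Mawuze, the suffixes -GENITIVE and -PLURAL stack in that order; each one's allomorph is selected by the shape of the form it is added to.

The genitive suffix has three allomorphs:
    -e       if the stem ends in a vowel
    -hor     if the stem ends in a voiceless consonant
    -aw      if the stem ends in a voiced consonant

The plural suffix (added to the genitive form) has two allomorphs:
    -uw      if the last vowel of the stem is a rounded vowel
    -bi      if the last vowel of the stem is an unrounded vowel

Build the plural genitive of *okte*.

okteebi

Since the final sound of *okte* is /e/ (a vowel), it takes -e, giving *oktee*.
The last vowel of the genitive form *oktee* is /e/, which is an unrounded vowel, so the plural suffix is -bi, giving *okteebi*.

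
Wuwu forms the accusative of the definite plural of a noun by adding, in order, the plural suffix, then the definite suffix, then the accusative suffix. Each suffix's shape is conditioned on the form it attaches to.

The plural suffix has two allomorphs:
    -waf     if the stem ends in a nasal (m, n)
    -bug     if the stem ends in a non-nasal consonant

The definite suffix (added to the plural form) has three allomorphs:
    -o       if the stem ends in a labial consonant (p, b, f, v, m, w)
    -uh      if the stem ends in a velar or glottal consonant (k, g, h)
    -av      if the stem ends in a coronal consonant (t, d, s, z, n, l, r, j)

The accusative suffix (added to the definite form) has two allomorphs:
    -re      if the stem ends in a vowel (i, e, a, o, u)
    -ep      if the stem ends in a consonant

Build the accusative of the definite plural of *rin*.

The final consonant of *rin* is /n/, which is a nasal, so the plural suffix is -waf, giving *rinwaf*.
Since the final consonant of the plural form *rinwaf* is /f/ (labial), it takes -o, giving *rinwafo*.
Since the final sound of the definite form *rinwafo* is /o/ (a vowel), it takes -re, giving *rinwafore*.

rinwafore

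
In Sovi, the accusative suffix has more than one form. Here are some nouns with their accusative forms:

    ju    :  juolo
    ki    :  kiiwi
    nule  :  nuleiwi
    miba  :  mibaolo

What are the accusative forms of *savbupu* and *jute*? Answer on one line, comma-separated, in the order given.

The alternation tracks the last vowel of the stem — -iwi when the last vowel of the stem is a front vowel (*ki*, *nule*); -olo when the last vowel of the stem is a back vowel (*ju*, *miba*).
Since the last vowel of *savbupu* is /u/ (a back vowel), it takes -olo, giving *savbupuolo*.
The last vowel of *jute* is /e/, which is a front vowel, so the suffix is -iwi, giving *juteiwi*.

savbupuolo, juteiwi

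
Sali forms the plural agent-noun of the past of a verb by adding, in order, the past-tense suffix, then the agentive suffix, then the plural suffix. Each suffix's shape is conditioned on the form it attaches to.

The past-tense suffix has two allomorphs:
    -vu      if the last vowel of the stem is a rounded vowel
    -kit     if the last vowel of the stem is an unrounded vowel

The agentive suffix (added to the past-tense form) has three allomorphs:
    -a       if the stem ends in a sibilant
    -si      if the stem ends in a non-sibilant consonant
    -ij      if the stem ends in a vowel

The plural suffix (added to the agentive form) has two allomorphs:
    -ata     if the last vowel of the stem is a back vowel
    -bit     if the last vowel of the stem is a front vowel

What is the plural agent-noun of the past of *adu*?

The last vowel of *adu* is /u/, which is a rounded vowel, so the past-tense suffix is -vu, giving *aduvu*.
The final sound of the past-tense form *aduvu* is /u/, which is a vowel, so the agentive suffix is -ij, giving *aduvuij*.
The last vowel of the agentive form *aduvuij* is /i/, which is a front vowel, so the plural suffix is -bit, giving *aduvuijbit*.

aduvuijbit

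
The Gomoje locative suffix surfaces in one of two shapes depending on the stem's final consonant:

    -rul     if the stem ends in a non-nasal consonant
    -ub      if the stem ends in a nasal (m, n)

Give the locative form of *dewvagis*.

dewvagisrul

*dewvagis*: final consonant = /s/, non-nasal → -rul → *dewvagisrul*.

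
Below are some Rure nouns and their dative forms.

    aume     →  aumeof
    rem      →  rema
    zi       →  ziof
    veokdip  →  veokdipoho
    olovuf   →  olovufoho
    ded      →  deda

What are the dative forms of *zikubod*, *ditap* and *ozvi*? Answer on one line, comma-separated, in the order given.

Looking at the final sound of each stem: -oho when the stem ends in a voiceless consonant (*veokdip*, *olovuf*); -a when the stem ends in a voiced consonant (*rem*, *ded*); -of when the stem ends in a vowel (*aume*, *zi*).
*zikubod*: final sound = /d/, a voiced consonant → -a → *zikuboda*.
The final sound of *ditap* is /p/, which is a voiceless consonant, so the suffix is -oho, giving *ditapoho*.
*ozvi*: final sound = /i/, a vowel → -of → *ozviof*.

zikuboda, ditapoho, ozviof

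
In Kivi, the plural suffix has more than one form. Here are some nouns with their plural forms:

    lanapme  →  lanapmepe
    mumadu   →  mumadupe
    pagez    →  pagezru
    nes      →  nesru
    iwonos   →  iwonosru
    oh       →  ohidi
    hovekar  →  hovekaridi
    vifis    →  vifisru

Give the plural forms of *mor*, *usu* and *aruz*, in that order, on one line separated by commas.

Looking at the final sound of each stem: -ru when the stem ends in a sibilant (*pagez*, *nes*, *iwonos*, *vifis*); -idi when the stem ends in a non-sibilant consonant (*oh*, *hovekar*); -pe when the stem ends in a vowel (*lanapme*, *mumadu*).
*mor* — final sound /r/ (a non-sibilant consonant) → -idi → *moridi*.
The final sound of *usu* is /u/, which is a vowel, so the suffix is -pe, giving *usupe*.
Since the final sound of *aruz* is /z/ (a sibilant), it takes -ru, giving *aruzru*.

moridi, usupe, aruzru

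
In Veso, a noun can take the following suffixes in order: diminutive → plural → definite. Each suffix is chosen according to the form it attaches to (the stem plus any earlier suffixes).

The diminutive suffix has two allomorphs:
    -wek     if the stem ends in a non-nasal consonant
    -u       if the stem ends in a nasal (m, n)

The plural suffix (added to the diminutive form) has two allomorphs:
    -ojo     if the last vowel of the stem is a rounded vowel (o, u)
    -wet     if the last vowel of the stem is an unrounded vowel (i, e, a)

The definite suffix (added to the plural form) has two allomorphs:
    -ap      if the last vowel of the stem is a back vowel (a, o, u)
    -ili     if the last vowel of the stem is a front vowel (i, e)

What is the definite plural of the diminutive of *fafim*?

The final consonant of *fafim* is /m/, which is a nasal, so the diminutive suffix is -u, giving *fafimu*.
The diminutive form *fafimu* — last vowel /u/ (a rounded vowel) → -ojo → *fafimuojo*.
Since the last vowel of the plural form *fafimuojo* is /o/ (a back vowel), it takes -ap, giving *fafimuojoap*.

fafimuojoap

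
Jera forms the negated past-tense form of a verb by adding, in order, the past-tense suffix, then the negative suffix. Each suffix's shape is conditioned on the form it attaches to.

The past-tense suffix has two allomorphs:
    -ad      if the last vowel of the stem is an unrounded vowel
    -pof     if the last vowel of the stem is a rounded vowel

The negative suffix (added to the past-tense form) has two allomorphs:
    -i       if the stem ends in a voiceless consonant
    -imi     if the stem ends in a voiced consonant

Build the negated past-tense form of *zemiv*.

zemivadimi

*zemiv* — last vowel /i/ (an unrounded vowel) → -ad → *zemivad*.
The final consonant of the past-tense form *zemivad* is /d/, which is voiced, so the negative suffix is -imi, giving *zemivadimi*.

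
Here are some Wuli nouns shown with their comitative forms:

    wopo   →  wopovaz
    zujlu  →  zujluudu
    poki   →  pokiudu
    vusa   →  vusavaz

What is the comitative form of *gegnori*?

gegnoriudu

The suffix is conditioned by the last vowel: -udu when the last vowel of the stem is a high vowel (*zujlu*, *poki*); -vaz when the last vowel of the stem is a non-high vowel (*wopo*, *vusa*).
The last vowel of *gegnori* is /i/, which is a high vowel, so the suffix is -udu, giving *gegnoriudu*.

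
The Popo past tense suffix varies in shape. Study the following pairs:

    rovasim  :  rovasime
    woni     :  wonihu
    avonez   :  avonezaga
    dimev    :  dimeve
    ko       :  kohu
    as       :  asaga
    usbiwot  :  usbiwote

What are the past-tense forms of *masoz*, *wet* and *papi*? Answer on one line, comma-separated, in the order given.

The suffix is conditioned by the final sound: -aga when the stem ends in a sibilant (*avonez*, *as*); -e when the stem ends in a non-sibilant consonant (*rovasim*, *dimev*, *usbiwot*); -hu when the stem ends in a vowel (*woni*, *ko*).
*masoz*: final sound = /z/, a sibilant → -aga → *masozaga*.
The final sound of *wet* is /t/, which is a non-sibilant consonant, so the suffix is -e, giving *wete*.
The final sound of *papi* is /i/, which is a vowel, so the suffix is -hu, giving *papihu*.

masozaga, wete, papihu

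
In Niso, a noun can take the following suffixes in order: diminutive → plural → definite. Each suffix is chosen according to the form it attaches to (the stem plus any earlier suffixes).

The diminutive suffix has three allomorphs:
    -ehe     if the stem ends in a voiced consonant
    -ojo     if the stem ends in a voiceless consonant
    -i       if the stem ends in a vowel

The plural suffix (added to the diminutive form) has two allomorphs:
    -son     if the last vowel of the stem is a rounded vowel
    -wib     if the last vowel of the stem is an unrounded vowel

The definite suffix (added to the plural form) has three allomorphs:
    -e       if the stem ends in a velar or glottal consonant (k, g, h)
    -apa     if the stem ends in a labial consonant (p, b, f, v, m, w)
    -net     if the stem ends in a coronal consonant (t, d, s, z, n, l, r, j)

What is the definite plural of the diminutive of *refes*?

refesojosonnet

The final sound of *refes* is /s/, which is a voiceless consonant, so the diminutive suffix is -ojo, giving *refesojo*.
Since the last vowel of the diminutive form *refesojo* is /o/ (a rounded vowel), it takes -son, giving *refesojoson*.
The final consonant of the plural form *refesojoson* is /n/, which is coronal, so the definite suffix is -net, giving *refesojosonnet*.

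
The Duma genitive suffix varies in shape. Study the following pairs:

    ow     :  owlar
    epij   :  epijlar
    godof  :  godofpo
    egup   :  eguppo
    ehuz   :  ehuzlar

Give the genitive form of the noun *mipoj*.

The pattern is voicing of the final consonant: -po when the stem ends in a voiceless consonant (*godof*, *egup*); -lar when the stem ends in a voiced consonant (*ow*, *epij*, *ehuz*).
The final consonant of *mipoj* is /j/, which is voiced, so the suffix is -lar, giving *mipojlar*.

mipojlar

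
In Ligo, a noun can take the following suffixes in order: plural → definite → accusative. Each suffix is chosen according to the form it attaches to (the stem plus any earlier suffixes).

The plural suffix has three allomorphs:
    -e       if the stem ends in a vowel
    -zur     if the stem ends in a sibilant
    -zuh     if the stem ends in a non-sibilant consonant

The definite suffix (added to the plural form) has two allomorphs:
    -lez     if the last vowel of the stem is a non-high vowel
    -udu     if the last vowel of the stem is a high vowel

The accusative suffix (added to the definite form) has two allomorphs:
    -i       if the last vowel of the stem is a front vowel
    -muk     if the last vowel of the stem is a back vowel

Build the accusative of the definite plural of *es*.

eszurudumuk

Since the final sound of *es* is /s/ (a sibilant), it takes -zur, giving *eszur*.
Since the last vowel of the plural form *eszur* is /u/ (a high vowel), it takes -udu, giving *eszurudu*.
The last vowel of the definite form *eszurudu* is /u/, which is a back vowel, so the accusative suffix is -muk, giving *eszurudumuk*.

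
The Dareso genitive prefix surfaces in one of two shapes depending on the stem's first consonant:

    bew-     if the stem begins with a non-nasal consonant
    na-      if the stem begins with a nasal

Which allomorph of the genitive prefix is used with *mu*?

na-

*mu* — first consonant /m/ (a nasal) → na-.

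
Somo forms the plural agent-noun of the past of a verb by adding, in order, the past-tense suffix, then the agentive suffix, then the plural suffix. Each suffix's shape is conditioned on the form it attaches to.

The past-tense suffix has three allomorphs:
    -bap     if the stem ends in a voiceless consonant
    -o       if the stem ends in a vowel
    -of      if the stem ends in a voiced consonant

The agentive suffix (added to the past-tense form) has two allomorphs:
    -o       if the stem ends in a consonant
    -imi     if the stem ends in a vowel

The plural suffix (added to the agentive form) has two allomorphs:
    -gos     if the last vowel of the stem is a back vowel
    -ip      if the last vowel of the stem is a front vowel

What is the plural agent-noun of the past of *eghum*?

The final sound of *eghum* is /m/, which is a voiced consonant, so the past-tense suffix is -of, giving *eghumof*.
The final sound of the past-tense form *eghumof* is /f/, which is a consonant, so the agentive suffix is -o, giving *eghumofo*.
Since the last vowel of the agentive form *eghumofo* is /o/ (a back vowel), it takes -gos, giving *eghumofogos*.

eghumofogos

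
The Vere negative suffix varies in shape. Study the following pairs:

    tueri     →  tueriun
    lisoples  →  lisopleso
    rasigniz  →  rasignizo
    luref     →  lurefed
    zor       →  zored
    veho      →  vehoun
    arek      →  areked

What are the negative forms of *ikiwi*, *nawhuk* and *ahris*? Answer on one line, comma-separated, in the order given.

The suffix is conditioned by the final sound: -o when the stem ends in a sibilant (*lisoples*, *rasigniz*); -ed when the stem ends in a non-sibilant consonant (*luref*, *zor*, *arek*); -un when the stem ends in a vowel (*tueri*, *veho*).
*ikiwi*: final sound = /i/, a vowel → -un → *ikiwiun*.
*nawhuk* — final sound /k/ (a non-sibilant consonant) → -ed → *nawhuked*.
Since the final sound of *ahris* is /s/ (a sibilant), it takes -o, giving *ahriso*.

ikiwiun, nawhuked, ahriso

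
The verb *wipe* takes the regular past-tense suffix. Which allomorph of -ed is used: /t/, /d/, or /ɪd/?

The stem *wipe* ends in a voiceless consonant other than /t/.
The -ed suffix is realized as /ɪd/ after /t, d/; as /t/ after other voiceless consonants; and as /d/ after other voiced sounds.
So -ed on *wipe* is pronounced /t/.

/t/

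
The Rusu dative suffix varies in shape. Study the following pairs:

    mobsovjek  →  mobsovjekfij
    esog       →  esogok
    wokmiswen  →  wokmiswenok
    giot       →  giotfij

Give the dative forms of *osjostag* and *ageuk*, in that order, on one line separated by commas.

The pattern is voicing of the final consonant: -fij when the stem ends in a voiceless consonant (*mobsovjek*, *giot*); -ok when the stem ends in a voiced consonant (*esog*, *wokmiswen*).
The final consonant of *osjostag* is /g/, which is voiced, so the suffix is -ok, giving *osjostagok*.
Since the final consonant of *ageuk* is /k/ (voiceless), it takes -fij, giving *ageukfij*.

osjostagok, ageukfij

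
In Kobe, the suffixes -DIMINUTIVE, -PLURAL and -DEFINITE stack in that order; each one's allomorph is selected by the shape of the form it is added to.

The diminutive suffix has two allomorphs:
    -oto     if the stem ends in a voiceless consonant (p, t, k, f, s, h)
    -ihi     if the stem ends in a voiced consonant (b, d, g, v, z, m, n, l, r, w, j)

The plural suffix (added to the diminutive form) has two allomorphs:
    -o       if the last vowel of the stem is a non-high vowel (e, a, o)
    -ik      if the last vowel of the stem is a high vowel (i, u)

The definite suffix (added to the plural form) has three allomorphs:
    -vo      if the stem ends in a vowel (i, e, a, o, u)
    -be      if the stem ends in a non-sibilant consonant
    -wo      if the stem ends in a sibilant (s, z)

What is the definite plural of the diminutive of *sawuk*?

*sawuk* — final consonant /k/ (voiceless) → -oto → *sawukoto*.
The last vowel of the diminutive form *sawukoto* is /o/, which is a non-high vowel, so the plural suffix is -o, giving *sawukotoo*.
Since the final sound of the plural form *sawukotoo* is /o/ (a vowel), it takes -vo, giving *sawukotoovo*.

sawukotoovo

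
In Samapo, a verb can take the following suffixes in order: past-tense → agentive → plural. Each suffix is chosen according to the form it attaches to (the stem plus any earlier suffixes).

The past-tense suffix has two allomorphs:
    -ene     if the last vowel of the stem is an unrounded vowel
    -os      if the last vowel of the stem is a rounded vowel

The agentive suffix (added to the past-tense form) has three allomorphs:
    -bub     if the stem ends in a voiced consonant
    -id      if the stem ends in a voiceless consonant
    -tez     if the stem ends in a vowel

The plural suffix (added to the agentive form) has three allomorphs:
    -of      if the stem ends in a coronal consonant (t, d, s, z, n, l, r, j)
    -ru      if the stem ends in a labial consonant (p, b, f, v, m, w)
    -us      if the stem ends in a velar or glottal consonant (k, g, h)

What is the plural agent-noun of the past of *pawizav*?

*pawizav* — last vowel /a/ (an unrounded vowel) → -ene → *pawizavene*.
Since the final sound of the past-tense form *pawizavene* is /e/ (a vowel), it takes -tez, giving *pawizavenetez*.
Since the final consonant of the agentive form *pawizavenetez* is /z/ (coronal), it takes -of, giving *pawizavenetezof*.

pawizavenetezof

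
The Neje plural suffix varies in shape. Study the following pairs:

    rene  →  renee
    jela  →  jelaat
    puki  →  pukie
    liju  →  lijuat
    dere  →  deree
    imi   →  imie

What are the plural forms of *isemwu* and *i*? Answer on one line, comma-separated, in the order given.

isemwuat, ie

Looking at the last vowel of each stem: -e when the last vowel of the stem is a front vowel (*rene*, *puki*, *dere*, *imi*); -at when the last vowel of the stem is a back vowel (*jela*, *liju*).
*isemwu* — last vowel /u/ (a back vowel) → -at → *isemwuat*.
The last vowel of *i* is /i/, which is a front vowel, so the suffix is -e, giving *ie*.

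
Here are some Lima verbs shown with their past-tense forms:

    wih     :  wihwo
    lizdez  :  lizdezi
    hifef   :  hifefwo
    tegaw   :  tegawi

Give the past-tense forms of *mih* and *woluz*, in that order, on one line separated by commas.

The alternation tracks the final consonant of the stem — -wo when the stem ends in a voiceless consonant (*wih*, *hifef*); -i when the stem ends in a voiced consonant (*lizdez*, *tegaw*).
Since the final consonant of *mih* is /h/ (voiceless), it takes -wo, giving *mihwo*.
*woluz*: final consonant = /z/, voiced → -i → *woluzi*.

mihwo, woluzi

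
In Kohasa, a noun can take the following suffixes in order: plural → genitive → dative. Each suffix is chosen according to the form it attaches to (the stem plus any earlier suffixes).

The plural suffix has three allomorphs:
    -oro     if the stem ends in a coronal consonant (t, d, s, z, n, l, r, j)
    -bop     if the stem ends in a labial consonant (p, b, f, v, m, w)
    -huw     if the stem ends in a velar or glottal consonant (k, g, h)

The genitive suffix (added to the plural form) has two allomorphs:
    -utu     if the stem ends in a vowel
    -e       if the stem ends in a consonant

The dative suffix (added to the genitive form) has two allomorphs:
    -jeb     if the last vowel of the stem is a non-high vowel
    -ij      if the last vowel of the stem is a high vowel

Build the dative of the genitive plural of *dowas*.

*dowas*: final consonant = /s/, coronal → -oro → *dowasoro*.
The plural form *dowasoro*: final sound = /o/, a vowel → -utu → *dowasoroutu*.
The last vowel of the genitive form *dowasoroutu* is /u/, which is a high vowel, so the dative suffix is -ij, giving *dowasoroutuij*.

dowasoroutuij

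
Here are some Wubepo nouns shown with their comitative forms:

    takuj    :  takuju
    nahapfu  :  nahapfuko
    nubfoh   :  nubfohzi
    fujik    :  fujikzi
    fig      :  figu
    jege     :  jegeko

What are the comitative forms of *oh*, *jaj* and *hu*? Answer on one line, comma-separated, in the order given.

The pattern is voicing of the final sound: -zi when the stem ends in a voiceless consonant (*nubfoh*, *fujik*); -u when the stem ends in a voiced consonant (*takuj*, *fig*); -ko when the stem ends in a vowel (*nahapfu*, *jege*).
The final sound of *oh* is /h/, which is a voiceless consonant, so the suffix is -zi, giving *ohzi*.
The final sound of *jaj* is /j/, which is a voiced consonant, so the suffix is -u, giving *jaju*.
Since the final sound of *hu* is /u/ (a vowel), it takes -ko, giving *huko*.

ohzi, jaju, huko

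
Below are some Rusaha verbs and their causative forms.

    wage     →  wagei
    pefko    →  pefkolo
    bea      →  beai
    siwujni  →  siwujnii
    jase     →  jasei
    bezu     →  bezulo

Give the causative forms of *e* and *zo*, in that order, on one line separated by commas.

The pattern is rounding harmony: -lo when the last vowel of the stem is a rounded vowel (*pefko*, *bezu*); -i when the last vowel of the stem is an unrounded vowel (*wage*, *bea*, *siwujni*, *jase*).
The last vowel of *e* is /e/, which is an unrounded vowel, so the suffix is -i, giving *ei*.
Since the last vowel of *zo* is /o/ (a rounded vowel), it takes -lo, giving *zolo*.

ei, zolo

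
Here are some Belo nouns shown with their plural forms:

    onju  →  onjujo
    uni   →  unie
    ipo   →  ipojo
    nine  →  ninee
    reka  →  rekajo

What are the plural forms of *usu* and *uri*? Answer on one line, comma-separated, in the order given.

usujo, urie

The pattern is front/back vowel harmony: -e when the last vowel of the stem is a front vowel (*uni*, *nine*); -jo when the last vowel of the stem is a back vowel (*onju*, *ipo*, *reka*).
*usu* — last vowel /u/ (a back vowel) → -jo → *usujo*.
*uri* — last vowel /i/ (a front vowel) → -e → *urie*.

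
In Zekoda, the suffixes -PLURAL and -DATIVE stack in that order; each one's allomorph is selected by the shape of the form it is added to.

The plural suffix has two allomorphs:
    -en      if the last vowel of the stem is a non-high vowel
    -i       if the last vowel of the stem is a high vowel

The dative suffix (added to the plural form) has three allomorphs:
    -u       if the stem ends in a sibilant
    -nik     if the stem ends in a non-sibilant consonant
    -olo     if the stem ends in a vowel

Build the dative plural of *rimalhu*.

The last vowel of *rimalhu* is /u/, which is a high vowel, so the plural suffix is -i, giving *rimalhui*.
The final sound of the plural form *rimalhui* is /i/, which is a vowel, so the dative suffix is -olo, giving *rimalhuiolo*.

rimalhuiolo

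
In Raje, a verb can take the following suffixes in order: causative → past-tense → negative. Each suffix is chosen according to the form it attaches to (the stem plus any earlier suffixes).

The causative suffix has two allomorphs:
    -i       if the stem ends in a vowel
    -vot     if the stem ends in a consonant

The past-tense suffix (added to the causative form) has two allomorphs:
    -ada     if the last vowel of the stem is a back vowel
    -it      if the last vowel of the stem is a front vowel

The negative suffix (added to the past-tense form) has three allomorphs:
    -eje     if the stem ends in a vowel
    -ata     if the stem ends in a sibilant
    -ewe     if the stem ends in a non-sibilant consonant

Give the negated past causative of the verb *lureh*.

lurehvotadaeje

*lureh*: final sound = /h/, a consonant → -vot → *lurehvot*.
The causative form *lurehvot*: last vowel = /o/, a back vowel → -ada → *lurehvotada*.
The final sound of the past-tense form *lurehvotada* is /a/, which is a vowel, so the negative suffix is -eje, giving *lurehvotadaeje*.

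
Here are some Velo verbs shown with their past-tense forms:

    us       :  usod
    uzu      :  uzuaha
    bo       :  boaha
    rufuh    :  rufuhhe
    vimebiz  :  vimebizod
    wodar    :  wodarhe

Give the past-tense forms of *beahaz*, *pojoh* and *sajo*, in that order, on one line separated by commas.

The pattern is sibilance of the final sound: -od when the stem ends in a sibilant (*us*, *vimebiz*); -he when the stem ends in a non-sibilant consonant (*rufuh*, *wodar*); -aha when the stem ends in a vowel (*uzu*, *bo*).
*beahaz* — final sound /z/ (a sibilant) → -od → *beahazod*.
Since the final sound of *pojoh* is /h/ (a non-sibilant consonant), it takes -he, giving *pojohhe*.
Since the final sound of *sajo* is /o/ (a vowel), it takes -aha, giving *sajoaha*.

beahazod, pojohhe, sajoaha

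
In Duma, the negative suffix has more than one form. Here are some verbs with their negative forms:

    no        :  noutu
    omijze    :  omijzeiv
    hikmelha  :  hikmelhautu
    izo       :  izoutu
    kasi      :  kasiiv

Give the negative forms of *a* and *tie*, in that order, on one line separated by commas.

autu, tieiv

Looking at the last vowel of each stem: -iv when the last vowel of the stem is a front vowel (*omijze*, *kasi*); -utu when the last vowel of the stem is a back vowel (*no*, *hikmelha*, *izo*).
Since the last vowel of *a* is /a/ (a back vowel), it takes -utu, giving *autu*.
*tie* — last vowel /e/ (a front vowel) → -iv → *tieiv*.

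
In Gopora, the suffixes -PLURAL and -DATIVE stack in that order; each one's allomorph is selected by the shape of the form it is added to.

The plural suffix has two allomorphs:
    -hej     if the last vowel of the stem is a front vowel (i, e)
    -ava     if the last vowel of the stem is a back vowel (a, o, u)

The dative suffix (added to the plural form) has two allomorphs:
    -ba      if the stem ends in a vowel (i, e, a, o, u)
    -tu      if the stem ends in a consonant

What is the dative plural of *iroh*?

Since the last vowel of *iroh* is /o/ (a back vowel), it takes -ava, giving *irohava*.
The final sound of the plural form *irohava* is /a/, which is a vowel, so the dative suffix is -ba, giving *irohavaba*.

irohavaba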